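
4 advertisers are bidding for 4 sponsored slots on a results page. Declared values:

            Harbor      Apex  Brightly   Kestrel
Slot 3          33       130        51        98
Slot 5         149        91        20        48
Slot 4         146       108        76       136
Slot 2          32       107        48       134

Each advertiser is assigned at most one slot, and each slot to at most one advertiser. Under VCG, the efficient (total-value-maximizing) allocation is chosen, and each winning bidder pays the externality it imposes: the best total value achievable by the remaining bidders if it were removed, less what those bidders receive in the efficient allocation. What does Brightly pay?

Brightly pays $2.

Efficient allocation: Harbor→Slot 5 ($149), Apex→Slot 3 ($130), Brightly→Slot 4 ($76), Kestrel→Slot 2 ($134); total welfare W = $489.
Brightly receives Slot 4 at value $76, so the others get W − 76 = $413.
Without Brightly: best allocation of the remaining 3 bidders over all 4 slots is Harbor→Slot 5 ($149), Apex→Slot 3 ($130), Kestrel→Slot 4 ($136), total $415.
VCG payment = (others' best without Brightly) − (others' welfare with Brightly) = 415 − 413 = $2.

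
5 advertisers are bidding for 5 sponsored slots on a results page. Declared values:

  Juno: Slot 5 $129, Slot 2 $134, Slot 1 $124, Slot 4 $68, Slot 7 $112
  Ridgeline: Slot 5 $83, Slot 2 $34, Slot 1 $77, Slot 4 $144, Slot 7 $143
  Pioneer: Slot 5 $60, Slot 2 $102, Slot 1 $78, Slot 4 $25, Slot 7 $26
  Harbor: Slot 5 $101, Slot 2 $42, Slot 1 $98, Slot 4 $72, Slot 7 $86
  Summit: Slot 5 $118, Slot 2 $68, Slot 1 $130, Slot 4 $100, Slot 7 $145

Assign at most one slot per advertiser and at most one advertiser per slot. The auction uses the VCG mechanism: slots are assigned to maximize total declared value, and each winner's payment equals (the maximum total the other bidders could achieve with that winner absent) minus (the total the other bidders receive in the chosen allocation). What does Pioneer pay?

Efficient allocation: Juno→Slot 5 ($129), Ridgeline→Slot 4 ($144), Pioneer→Slot 2 ($102), Harbor→Slot 1 ($98), Summit→Slot 7 ($145); total welfare W = $618.
Pioneer receives Slot 2 at value $102, so the others get W − 102 = $516.
Without Pioneer: best allocation of the remaining 4 bidders over all 5 slots is Juno→Slot 2 ($134), Ridgeline→Slot 4 ($144), Harbor→Slot 5 ($101), Summit→Slot 7 ($145), total $524.
VCG payment = (others' best without Pioneer) − (others' welfare with Pioneer) = 524 − 516 = $8.

Pioneer pays $8.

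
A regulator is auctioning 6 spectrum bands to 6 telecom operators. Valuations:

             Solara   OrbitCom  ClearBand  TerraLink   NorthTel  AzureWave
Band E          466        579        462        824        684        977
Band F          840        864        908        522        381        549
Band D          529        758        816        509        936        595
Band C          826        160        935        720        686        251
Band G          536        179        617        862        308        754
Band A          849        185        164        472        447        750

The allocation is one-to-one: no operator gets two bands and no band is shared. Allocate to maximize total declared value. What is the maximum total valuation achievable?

Maximum total: $5423M

This is the linear assignment problem.
Optimal: Solara→Band A ($849M), OrbitCom→Band F ($864M), ClearBand→Band C ($935M), TerraLink→Band G ($862M), NorthTel→Band D ($936M), AzureWave→Band E ($977M) — total 849+864+935+862+936+977 = $5423M.
Column-greedy (each band in turn goes to its best remaining operator) gives $4694M, worse by 729.
Swapping Solara↔ClearBand (Solara→Band C $826M, ClearBand→Band A $164M) loses 794.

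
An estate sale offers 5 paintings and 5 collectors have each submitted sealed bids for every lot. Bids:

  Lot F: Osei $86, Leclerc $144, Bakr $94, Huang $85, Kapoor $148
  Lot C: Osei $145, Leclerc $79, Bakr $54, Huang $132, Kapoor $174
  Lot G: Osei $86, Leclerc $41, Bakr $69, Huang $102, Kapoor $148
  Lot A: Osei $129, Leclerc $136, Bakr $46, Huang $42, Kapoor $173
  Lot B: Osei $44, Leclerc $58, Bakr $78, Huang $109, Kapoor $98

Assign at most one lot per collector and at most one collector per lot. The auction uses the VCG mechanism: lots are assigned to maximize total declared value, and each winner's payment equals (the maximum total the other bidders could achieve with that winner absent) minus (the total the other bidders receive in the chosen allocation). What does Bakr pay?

Bakr pays $7.

Efficient allocation: Osei→Lot C ($145), Leclerc→Lot F ($144), Bakr→Lot B ($78), Huang→Lot G ($102), Kapoor→Lot A ($173); total welfare W = $642.
Bakr receives Lot B at value $78, so the others get W − 78 = $564.
Without Bakr: best allocation of the remaining 4 bidders over all 5 lots is Osei→Lot C ($145), Leclerc→Lot F ($144), Huang→Lot B ($109), Kapoor→Lot A ($173), total $571.
VCG payment = (others' best without Bakr) − (others' welfare with Bakr) = 571 − 564 = $7.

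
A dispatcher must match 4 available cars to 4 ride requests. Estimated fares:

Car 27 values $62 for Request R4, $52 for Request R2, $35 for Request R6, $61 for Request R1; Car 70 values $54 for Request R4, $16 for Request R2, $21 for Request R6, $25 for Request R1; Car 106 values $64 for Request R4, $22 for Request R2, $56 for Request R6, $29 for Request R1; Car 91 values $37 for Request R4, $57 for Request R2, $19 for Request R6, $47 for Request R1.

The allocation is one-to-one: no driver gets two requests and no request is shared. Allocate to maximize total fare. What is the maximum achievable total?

Maximum total: $228

Optimal: Car 27→Request R1 ($61), Car 70→Request R4 ($54), Car 106→Request R6 ($56), Car 91→Request R2 ($57) — total 61+54+56+57 = $228.
Column-greedy (each request in turn goes to its best remaining driver) gives $181, worse by 47.
Next-best assignment: Car 27→Request R2, Car 70→Request R4, Car 106→Request R6, Car 91→Request R1 = $209.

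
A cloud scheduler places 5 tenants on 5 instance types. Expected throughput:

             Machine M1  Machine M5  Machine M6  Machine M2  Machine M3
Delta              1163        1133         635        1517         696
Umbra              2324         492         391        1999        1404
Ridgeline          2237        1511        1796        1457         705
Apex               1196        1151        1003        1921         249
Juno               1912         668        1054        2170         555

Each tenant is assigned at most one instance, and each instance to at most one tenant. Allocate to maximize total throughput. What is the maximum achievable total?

Max total: 8166 ops/s

This is a one-to-one assignment (maximum-weight bipartite matching).
Optimal: Delta→Machine M5 (1133 ops/s), Umbra→Machine M3 (1404 ops/s), Ridgeline→Machine M6 (1796 ops/s), Apex→Machine M2 (1921 ops/s), Juno→Machine M1 (1912 ops/s) — total 1133+1404+1796+1921+1912 = 8166 ops/s.
Row-greedy (each tenant in turn takes its best remaining instance) gives 7343 ops/s, worse by 823.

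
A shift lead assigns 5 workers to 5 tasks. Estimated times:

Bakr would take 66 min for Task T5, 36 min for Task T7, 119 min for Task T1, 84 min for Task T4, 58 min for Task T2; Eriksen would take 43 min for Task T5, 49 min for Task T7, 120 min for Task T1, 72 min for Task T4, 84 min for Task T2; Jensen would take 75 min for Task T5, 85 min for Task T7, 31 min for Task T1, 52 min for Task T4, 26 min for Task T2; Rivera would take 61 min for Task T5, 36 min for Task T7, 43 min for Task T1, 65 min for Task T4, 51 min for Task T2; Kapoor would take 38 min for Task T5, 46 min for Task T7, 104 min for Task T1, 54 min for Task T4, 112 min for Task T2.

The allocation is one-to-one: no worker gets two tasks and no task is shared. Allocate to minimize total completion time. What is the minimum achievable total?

Minimum total: 202 min

This is a one-to-one assignment (minimum-cost bipartite matching).
Optimal: Bakr→Task T7 (36 min), Eriksen→Task T5 (43 min), Jensen→Task T2 (26 min), Rivera→Task T1 (43 min), Kapoor→Task T4 (54 min) — total 36+43+26+43+54 = 202 min.
Next-best assignment: Bakr→Task T7, Eriksen→Task T5, Jensen→Task T1, Rivera→Task T2, Kapoor→Task T4 = 215 min.
Swapping Kapoor↔Jensen (Kapoor→Task T2 112 min, Jensen→Task T4 52 min) adds 84.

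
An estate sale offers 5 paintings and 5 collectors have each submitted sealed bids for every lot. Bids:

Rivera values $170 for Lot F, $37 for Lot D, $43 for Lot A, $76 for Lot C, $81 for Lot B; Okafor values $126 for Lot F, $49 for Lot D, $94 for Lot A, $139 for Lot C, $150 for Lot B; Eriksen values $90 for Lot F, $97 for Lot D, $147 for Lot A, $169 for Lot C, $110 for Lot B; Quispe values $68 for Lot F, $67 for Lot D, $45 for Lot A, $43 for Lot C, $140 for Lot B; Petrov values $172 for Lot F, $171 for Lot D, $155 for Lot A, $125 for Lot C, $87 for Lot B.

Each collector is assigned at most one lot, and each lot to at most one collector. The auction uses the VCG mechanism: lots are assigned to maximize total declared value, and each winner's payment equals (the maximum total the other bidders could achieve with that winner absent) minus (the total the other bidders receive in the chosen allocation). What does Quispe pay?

Quispe pays $33.

Efficient allocation: Rivera→Lot F ($170), Okafor→Lot C ($139), Eriksen→Lot A ($147), Quispe→Lot B ($140), Petrov→Lot D ($171); total welfare W = $767.
Quispe receives Lot B at value $140, so the others get W − 140 = $627.
Without Quispe: best allocation of the remaining 4 bidders over all 5 lots is Rivera→Lot F ($170), Okafor→Lot B ($150), Eriksen→Lot C ($169), Petrov→Lot D ($171), total $660.
VCG payment = (others' best without Quispe) − (others' welfare with Quispe) = 660 − 627 = $33.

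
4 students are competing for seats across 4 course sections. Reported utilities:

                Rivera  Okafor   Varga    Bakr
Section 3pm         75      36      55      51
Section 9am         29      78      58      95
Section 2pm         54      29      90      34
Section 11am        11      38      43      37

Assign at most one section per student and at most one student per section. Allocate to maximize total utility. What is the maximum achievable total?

Maximum total: 298 points

This is the linear assignment problem.
Optimal: Rivera→Section 3pm (75 points), Okafor→Section 11am (38 points), Varga→Section 2pm (90 points), Bakr→Section 9am (95 points) — total 75+38+90+95 = 298 points.
Row-greedy (each student in turn takes its best remaining section) gives 280 points, worse by 18.
Next-best assignment: Rivera→Section 3pm, Okafor→Section 9am, Varga→Section 2pm, Bakr→Section 11am = 280 points.
Swapping Varga↔Bakr (Varga→Section 9am 58 points, Bakr→Section 2pm 34 points) loses 93.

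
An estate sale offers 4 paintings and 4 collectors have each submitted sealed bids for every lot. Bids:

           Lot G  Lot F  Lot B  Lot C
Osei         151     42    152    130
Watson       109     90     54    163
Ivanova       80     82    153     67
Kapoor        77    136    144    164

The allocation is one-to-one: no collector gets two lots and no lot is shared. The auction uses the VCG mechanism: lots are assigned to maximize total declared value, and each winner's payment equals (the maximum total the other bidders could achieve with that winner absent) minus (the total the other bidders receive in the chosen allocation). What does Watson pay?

Watson pays $28.

Efficient allocation: Osei→Lot G ($151), Watson→Lot C ($163), Ivanova→Lot B ($153), Kapoor→Lot F ($136); total welfare W = $603.
Watson receives Lot C at value $163, so the others get W − 163 = $440.
Without Watson: best allocation of the remaining 3 bidders over all 4 lots is Osei→Lot G ($151), Ivanova→Lot B ($153), Kapoor→Lot C ($164), total $468.
VCG payment = (others' best without Watson) − (others' welfare with Watson) = 468 − 440 = $28.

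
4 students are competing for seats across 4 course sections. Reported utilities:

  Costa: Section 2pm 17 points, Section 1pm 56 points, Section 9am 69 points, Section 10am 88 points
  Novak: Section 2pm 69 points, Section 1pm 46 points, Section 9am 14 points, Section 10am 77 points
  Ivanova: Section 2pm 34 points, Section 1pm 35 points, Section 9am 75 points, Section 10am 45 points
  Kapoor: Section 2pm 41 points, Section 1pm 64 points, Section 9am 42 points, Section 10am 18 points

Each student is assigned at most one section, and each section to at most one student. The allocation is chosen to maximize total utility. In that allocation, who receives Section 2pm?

Novak receives Section 2pm.

This is a one-to-one assignment (maximum-weight bipartite matching).
Optimal: Costa→Section 10am (88 points), Novak→Section 2pm (69 points), Ivanova→Section 9am (75 points), Kapoor→Section 1pm (64 points) — total 88+69+75+64 = 296 points.
Checked against all permutations: 296 points is optimal.
Novak's own top section is Section 10am (77 points), but forcing Novak→Section 10am and reassigning the rest optimally gives only 249 points — worse by 47.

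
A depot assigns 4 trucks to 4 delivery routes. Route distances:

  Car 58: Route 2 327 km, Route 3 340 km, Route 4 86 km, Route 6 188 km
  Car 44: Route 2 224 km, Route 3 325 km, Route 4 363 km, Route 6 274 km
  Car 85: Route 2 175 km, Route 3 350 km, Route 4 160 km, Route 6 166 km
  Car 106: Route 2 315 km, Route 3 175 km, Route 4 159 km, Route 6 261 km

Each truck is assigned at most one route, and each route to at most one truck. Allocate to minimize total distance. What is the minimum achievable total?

Min total: 651 km

Optimal: Car 58→Route 4 (86 km), Car 44→Route 2 (224 km), Car 85→Route 6 (166 km), Car 106→Route 3 (175 km) — total 86+224+166+175 = 651 km.
Column-greedy (each route in turn goes to its cheapest remaining truck) gives 710 km, worse by 59.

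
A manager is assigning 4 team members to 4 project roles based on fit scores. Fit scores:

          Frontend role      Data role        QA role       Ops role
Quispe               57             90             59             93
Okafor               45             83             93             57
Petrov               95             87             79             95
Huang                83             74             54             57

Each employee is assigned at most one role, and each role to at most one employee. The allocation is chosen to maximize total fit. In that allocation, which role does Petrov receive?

Petrov receives Ops role.

Optimal: Quispe→Data role (90 pts), Okafor→QA role (93 pts), Petrov→Ops role (95 pts), Huang→Frontend role (83 pts) — total 90+93+95+83 = 361 pts.
Column-greedy (each role in turn goes to its best remaining employee) gives 335 pts, worse by 26.
Swapping Petrov↔Quispe (Petrov→Data role 87 pts, Quispe→Ops role 93 pts) loses 5.
Petrov's own top role is Frontend role (95 pts), but forcing Petrov→Frontend role and reassigning the rest optimally gives only 355 pts — worse by 6.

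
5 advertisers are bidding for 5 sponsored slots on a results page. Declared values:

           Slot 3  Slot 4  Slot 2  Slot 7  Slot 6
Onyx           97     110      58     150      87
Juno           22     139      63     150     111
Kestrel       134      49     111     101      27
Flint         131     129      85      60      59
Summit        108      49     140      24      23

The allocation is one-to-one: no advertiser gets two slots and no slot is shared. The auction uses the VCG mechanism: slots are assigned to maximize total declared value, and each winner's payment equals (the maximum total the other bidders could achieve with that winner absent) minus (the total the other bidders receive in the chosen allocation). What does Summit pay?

Efficient allocation: Onyx→Slot 7 ($150), Juno→Slot 6 ($111), Kestrel→Slot 3 ($134), Flint→Slot 4 ($129), Summit→Slot 2 ($140); total welfare W = $664.
Summit receives Slot 2 at value $140, so the others get W − 140 = $524.
Without Summit: best allocation of the remaining 4 bidders over all 5 slots is Onyx→Slot 7 ($150), Juno→Slot 4 ($139), Kestrel→Slot 2 ($111), Flint→Slot 3 ($131), total $531.
VCG payment = (others' best without Summit) − (others' welfare with Summit) = 531 − 524 = $7.

Summit pays $7.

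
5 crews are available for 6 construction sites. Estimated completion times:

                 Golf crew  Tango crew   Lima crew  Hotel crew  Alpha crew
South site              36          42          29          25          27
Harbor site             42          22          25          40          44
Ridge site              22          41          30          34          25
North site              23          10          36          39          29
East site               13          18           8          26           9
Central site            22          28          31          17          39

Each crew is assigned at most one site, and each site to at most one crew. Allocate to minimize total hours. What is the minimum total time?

This is the linear assignment problem.
Optimal: Golf crew→Ridge site (22 hours), Tango crew→North site (10 hours), Lima crew→Harbor site (25 hours), Hotel crew→Central site (17 hours), Alpha crew→East site (9 hours) — total 22+10+25+17+9 = 83 hours.
Column-greedy (each site in turn goes to its cheapest remaining crew) gives 106 hours, worse by 23.

Min total: 83 hours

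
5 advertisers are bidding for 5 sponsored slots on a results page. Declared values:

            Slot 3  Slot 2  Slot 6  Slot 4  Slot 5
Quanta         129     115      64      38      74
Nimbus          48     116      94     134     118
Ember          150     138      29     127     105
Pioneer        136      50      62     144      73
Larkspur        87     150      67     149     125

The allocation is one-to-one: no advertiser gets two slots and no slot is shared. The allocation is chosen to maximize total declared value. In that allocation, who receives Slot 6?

This is the linear assignment problem.
Optimal: Quanta→Slot 3 ($129), Nimbus→Slot 6 ($94), Ember→Slot 2 ($138), Pioneer→Slot 4 ($144), Larkspur→Slot 5 ($125) — total 129+94+138+144+125 = $630.
Max-entry greedy (repeatedly take the single best remaining cell) gives $626, worse by 4.
Nimbus's own top slot is Slot 4 ($134), but forcing Nimbus→Slot 4 and reassigning the rest optimally gives only $597 — worse by 33.

Nimbus receives Slot 6.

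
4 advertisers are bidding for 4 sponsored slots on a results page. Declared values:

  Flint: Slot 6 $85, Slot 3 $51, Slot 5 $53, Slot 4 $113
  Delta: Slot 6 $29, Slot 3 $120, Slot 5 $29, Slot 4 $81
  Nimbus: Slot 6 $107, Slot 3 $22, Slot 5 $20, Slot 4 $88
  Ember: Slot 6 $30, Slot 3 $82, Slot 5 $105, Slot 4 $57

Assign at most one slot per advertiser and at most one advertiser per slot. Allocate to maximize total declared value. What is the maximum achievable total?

Maximum total: $445

Optimal: Flint→Slot 4 ($113), Delta→Slot 3 ($120), Nimbus→Slot 6 ($107), Ember→Slot 5 ($105) — total 113+120+107+105 = $445.
Next-best assignment: Flint→Slot 6, Delta→Slot 3, Nimbus→Slot 4, Ember→Slot 5 = $398.
Swapping Nimbus↔Delta (Nimbus→Slot 3 $22, Delta→Slot 6 $29) loses 176.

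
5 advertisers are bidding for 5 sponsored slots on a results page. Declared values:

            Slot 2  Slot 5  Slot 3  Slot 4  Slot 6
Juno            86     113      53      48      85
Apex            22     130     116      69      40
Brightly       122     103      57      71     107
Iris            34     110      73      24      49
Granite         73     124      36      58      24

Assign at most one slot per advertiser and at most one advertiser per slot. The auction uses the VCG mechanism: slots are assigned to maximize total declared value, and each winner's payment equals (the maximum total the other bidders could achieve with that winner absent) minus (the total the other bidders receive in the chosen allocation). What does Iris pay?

Efficient allocation: Juno→Slot 6 ($85), Apex→Slot 3 ($116), Brightly→Slot 2 ($122), Iris→Slot 5 ($110), Granite→Slot 4 ($58); total welfare W = $491.
Iris receives Slot 5 at value $110, so the others get W − 110 = $381.
Without Iris: best allocation of the remaining 4 bidders over all 5 slots is Juno→Slot 6 ($85), Apex→Slot 3 ($116), Brightly→Slot 2 ($122), Granite→Slot 5 ($124), total $447.
VCG payment = (others' best without Iris) − (others' welfare with Iris) = 447 − 381 = $66.

Iris pays $66.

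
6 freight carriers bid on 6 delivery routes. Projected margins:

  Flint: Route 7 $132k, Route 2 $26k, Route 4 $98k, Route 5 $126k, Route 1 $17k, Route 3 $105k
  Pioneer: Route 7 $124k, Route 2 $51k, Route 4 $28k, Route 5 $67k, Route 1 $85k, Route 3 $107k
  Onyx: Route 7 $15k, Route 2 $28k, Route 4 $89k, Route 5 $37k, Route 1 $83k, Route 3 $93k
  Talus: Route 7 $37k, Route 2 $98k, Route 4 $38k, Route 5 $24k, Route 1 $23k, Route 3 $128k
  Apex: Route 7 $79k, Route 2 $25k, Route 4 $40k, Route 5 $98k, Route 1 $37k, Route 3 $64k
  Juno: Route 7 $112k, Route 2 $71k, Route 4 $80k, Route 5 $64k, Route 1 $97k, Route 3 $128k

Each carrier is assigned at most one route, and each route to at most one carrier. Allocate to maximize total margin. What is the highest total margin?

Optimal: Flint→Route 7 ($132k), Pioneer→Route 1 ($85k), Onyx→Route 4 ($89k), Talus→Route 2 ($98k), Apex→Route 5 ($98k), Juno→Route 3 ($128k) — total 132+85+89+98+98+128 = $630k.
Swapping Juno↔Talus (Juno→Route 2 $71k, Talus→Route 3 $128k) loses 27.

Max total: $630k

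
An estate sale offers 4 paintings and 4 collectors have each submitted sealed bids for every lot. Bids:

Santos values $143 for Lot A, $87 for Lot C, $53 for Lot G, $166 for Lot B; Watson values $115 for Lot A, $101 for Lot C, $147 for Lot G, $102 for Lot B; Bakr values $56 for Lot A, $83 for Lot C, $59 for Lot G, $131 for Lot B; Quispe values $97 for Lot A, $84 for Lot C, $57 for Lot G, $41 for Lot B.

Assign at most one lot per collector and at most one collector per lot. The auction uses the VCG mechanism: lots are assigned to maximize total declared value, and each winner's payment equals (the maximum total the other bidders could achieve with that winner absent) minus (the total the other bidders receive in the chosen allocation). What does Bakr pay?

Efficient allocation: Santos→Lot A ($143), Watson→Lot G ($147), Bakr→Lot B ($131), Quispe→Lot C ($84); total welfare W = $505.
Bakr receives Lot B at value $131, so the others get W − 131 = $374.
Without Bakr: best allocation of the remaining 3 bidders over all 4 lots is Santos→Lot B ($166), Watson→Lot G ($147), Quispe→Lot A ($97), total $410.
VCG payment = (others' best without Bakr) − (others' welfare with Bakr) = 410 − 374 = $36.

Bakr pays $36.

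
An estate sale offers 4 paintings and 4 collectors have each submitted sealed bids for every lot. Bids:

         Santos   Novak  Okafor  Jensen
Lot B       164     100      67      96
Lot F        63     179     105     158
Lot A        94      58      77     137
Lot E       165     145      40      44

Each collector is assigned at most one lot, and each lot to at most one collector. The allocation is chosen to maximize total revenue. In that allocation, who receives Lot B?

Optimal: Santos→Lot B ($164), Novak→Lot E ($145), Okafor→Lot F ($105), Jensen→Lot A ($137) — total 164+145+105+137 = $551.
Max-entry greedy (repeatedly take the single best remaining cell) gives $548, worse by 3.
Swapping Jensen↔Novak (Jensen→Lot E $44, Novak→Lot A $58) loses 180.
Santos's own top lot is Lot E ($165), but forcing Santos→Lot E and reassigning the rest optimally gives only $548 — worse by 3.

Santos receives Lot B.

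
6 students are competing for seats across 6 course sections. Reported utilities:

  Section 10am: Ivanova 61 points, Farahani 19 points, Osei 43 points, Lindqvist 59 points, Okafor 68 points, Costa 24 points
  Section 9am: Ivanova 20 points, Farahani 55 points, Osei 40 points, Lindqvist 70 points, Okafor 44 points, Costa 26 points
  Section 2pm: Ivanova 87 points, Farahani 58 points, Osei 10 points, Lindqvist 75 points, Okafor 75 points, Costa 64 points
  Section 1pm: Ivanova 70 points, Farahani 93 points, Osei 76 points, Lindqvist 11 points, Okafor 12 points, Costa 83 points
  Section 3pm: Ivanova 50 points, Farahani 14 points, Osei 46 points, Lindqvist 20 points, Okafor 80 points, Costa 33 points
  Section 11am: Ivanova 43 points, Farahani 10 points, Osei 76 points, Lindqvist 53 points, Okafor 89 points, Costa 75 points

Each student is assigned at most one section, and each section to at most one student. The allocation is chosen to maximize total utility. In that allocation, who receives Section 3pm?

Okafor receives Section 3pm.

Optimal: Ivanova→Section 2pm (87 points), Farahani→Section 1pm (93 points), Osei→Section 10am (43 points), Lindqvist→Section 9am (70 points), Okafor→Section 3pm (80 points), Costa→Section 11am (75 points) — total 87+93+43+70+80+75 = 448 points.
Swapping Osei↔Okafor (Osei→Section 3pm 46 points, Okafor→Section 10am 68 points) loses 9.
Every other assignment is strictly worse.
Okafor's own top section is Section 11am (89 points), but forcing Okafor→Section 11am and reassigning the rest optimally gives only 423 points — worse by 25.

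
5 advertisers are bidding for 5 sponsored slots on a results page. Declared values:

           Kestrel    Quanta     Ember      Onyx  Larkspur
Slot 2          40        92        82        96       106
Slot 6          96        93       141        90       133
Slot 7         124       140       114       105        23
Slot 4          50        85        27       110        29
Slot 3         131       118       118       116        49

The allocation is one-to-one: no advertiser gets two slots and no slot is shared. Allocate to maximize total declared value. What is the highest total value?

This is the linear assignment problem.
Optimal: Kestrel→Slot 3 ($131), Quanta→Slot 7 ($140), Ember→Slot 6 ($141), Onyx→Slot 4 ($110), Larkspur→Slot 2 ($106) — total 131+140+141+110+106 = $628.
No other one-to-one assignment exceeds $628.

Maximum total: $628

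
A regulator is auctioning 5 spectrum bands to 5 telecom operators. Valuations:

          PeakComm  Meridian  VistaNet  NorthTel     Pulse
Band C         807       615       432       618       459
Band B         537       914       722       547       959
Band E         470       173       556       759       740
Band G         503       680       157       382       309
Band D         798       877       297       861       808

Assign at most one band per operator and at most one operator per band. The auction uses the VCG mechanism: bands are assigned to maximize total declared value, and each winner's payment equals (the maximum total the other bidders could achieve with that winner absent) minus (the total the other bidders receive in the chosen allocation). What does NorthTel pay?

NorthTel pays $197M.

Efficient allocation: PeakComm→Band C ($807M), Meridian→Band G ($680M), VistaNet→Band E ($556M), NorthTel→Band D ($861M), Pulse→Band B ($959M); total welfare W = $3863M.
NorthTel receives Band D at value $861M, so the others get W − 861 = $3002M.
Without NorthTel: best allocation of the remaining 4 bidders over all 5 bands is PeakComm→Band C ($807M), Meridian→Band D ($877M), VistaNet→Band E ($556M), Pulse→Band B ($959M), total $3199M.
VCG payment = (others' best without NorthTel) − (others' welfare with NorthTel) = 3199 − 3002 = $197M.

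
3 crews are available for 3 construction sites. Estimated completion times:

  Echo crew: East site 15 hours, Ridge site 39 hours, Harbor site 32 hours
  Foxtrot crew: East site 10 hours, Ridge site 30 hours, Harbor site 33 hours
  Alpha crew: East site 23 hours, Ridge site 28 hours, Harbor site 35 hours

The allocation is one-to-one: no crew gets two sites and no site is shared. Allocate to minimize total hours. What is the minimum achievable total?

Min total: 70 hours

Optimal: Echo crew→Harbor site (32 hours), Foxtrot crew→East site (10 hours), Alpha crew→Ridge site (28 hours) — total 32+10+28 = 70 hours.
Swapping Alpha crew↔Foxtrot crew (Alpha crew→East site 23 hours, Foxtrot crew→Ridge site 30 hours) adds 15.
No other one-to-one assignment undercuts 70 hours.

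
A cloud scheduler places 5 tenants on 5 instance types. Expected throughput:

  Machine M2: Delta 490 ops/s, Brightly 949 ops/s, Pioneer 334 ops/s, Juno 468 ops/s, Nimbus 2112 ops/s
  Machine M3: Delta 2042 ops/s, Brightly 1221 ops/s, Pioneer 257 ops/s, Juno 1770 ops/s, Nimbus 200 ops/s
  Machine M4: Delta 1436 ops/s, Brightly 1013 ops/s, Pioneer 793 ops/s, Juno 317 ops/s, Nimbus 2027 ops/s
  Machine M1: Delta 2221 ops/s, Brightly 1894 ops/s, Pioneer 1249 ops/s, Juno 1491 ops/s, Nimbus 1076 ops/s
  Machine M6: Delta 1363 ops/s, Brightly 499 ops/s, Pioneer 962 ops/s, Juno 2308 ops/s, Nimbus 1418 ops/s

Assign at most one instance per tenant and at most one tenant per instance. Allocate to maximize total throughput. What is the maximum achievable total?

Max total: 9149 ops/s

Treat this as an assignment problem: match each tenant to one instance.
Optimal: Delta→Machine M3 (2042 ops/s), Brightly→Machine M1 (1894 ops/s), Pioneer→Machine M4 (793 ops/s), Juno→Machine M6 (2308 ops/s), Nimbus→Machine M2 (2112 ops/s) — total 2042+1894+793+2308+2112 = 9149 ops/s.
Max-entry greedy (repeatedly take the single best remaining cell) gives 8655 ops/s, worse by 494.
Swapping Brightly↔Pioneer (Brightly→Machine M4 1013 ops/s, Pioneer→Machine M1 1249 ops/s) loses 425.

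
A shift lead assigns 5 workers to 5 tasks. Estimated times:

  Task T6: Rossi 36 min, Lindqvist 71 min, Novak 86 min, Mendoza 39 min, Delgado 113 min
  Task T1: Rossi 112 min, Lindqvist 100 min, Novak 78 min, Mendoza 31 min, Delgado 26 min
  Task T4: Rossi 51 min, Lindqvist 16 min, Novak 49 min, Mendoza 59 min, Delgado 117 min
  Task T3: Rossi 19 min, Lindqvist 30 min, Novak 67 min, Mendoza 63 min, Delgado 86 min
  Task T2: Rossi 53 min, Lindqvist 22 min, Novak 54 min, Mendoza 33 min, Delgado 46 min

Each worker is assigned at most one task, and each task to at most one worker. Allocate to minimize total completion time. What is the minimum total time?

Minimum total: 154 min

Optimal: Rossi→Task T3 (19 min), Lindqvist→Task T4 (16 min), Novak→Task T2 (54 min), Mendoza→Task T6 (39 min), Delgado→Task T1 (26 min) — total 19+16+54+39+26 = 154 min.
Row-greedy (each worker in turn takes its cheapest remaining task) gives 233 min, worse by 79.
Next-best assignment: Rossi→Task T3, Lindqvist→Task T2, Novak→Task T4, Mendoza→Task T6, Delgado→Task T1 = 155 min.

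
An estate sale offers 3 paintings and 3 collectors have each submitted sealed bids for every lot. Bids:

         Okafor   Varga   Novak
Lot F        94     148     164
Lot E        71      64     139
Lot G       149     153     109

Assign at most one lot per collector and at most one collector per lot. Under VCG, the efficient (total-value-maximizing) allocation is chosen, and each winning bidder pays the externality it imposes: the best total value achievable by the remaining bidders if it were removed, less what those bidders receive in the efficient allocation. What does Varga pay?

Varga pays $25.

Efficient allocation: Okafor→Lot G ($149), Varga→Lot F ($148), Novak→Lot E ($139); total welfare W = $436.
Varga receives Lot F at value $148, so the others get W − 148 = $288.
Without Varga: best allocation of the remaining 2 bidders over all 3 lots is Okafor→Lot G ($149), Novak→Lot F ($164), total $313.
VCG payment = (others' best without Varga) − (others' welfare with Varga) = 313 − 288 = $25.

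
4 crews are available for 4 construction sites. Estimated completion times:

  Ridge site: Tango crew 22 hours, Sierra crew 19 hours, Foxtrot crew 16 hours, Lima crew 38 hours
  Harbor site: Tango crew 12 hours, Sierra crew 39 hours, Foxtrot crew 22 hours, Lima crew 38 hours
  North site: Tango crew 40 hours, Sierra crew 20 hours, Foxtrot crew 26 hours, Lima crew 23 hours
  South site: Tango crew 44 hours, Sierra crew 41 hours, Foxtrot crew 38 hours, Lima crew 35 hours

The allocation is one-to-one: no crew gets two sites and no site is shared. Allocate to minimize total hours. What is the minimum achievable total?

Min total: 83 hours

Optimal: Tango crew→Harbor site (12 hours), Sierra crew→North site (20 hours), Foxtrot crew→Ridge site (16 hours), Lima crew→South site (35 hours) — total 12+20+16+35 = 83 hours.
Row-greedy (each crew in turn takes its cheapest remaining site) gives 92 hours, worse by 9.
Next-best assignment: Tango crew→Harbor site, Sierra crew→Ridge site, Foxtrot crew→North site, Lima crew→South site = 92 hours.
Swapping Sierra crew↔Tango crew (Sierra crew→Harbor site 39 hours, Tango crew→North site 40 hours) adds 47.
No other one-to-one assignment undercuts 83 hours.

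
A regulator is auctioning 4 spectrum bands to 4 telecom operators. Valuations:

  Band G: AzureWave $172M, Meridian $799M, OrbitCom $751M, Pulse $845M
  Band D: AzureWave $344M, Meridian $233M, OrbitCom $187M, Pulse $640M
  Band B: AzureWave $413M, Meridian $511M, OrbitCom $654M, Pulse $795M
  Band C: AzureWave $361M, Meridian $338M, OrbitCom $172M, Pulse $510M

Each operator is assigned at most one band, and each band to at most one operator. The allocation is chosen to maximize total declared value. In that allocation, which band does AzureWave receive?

Treat this as an assignment problem: match each operator to one band.
Optimal: AzureWave→Band C ($361M), Meridian→Band G ($799M), OrbitCom→Band B ($654M), Pulse→Band D ($640M) — total 361+799+654+640 = $2454M.
Max-entry greedy (repeatedly take the single best remaining cell) gives $2093M, worse by 361.
AzureWave's own top band is Band B ($413M), but forcing AzureWave→Band B and reassigning the rest optimally gives only $2142M — worse by 312.

AzureWave receives Band C.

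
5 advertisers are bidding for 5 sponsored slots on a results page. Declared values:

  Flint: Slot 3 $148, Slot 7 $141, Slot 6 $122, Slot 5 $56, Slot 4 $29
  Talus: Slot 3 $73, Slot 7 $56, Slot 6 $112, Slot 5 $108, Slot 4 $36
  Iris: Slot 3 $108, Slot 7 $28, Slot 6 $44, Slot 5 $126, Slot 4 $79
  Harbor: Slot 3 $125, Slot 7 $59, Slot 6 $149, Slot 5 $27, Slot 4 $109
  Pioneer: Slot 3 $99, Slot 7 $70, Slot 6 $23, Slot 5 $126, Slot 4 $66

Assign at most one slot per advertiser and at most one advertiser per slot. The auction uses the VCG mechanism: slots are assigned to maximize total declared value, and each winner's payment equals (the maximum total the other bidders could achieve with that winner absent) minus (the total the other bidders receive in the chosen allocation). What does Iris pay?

Efficient allocation: Flint→Slot 7 ($141), Talus→Slot 6 ($112), Iris→Slot 3 ($108), Harbor→Slot 4 ($109), Pioneer→Slot 5 ($126); total welfare W = $596.
Iris receives Slot 3 at value $108, so the others get W − 108 = $488.
Without Iris: best allocation of the remaining 4 bidders over all 5 slots is Flint→Slot 7 ($141), Talus→Slot 6 ($112), Harbor→Slot 3 ($125), Pioneer→Slot 5 ($126), total $504.
VCG payment = (others' best without Iris) − (others' welfare with Iris) = 504 − 488 = $16.

Iris pays $16.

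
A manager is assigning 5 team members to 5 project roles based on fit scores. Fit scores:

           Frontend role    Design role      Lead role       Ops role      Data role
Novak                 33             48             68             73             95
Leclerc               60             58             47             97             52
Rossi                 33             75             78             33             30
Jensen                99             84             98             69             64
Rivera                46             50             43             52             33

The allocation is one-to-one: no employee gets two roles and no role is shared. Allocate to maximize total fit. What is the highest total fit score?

Treat this as an assignment problem: match each employee to one role.
Optimal: Novak→Data role (95 pts), Leclerc→Ops role (97 pts), Rossi→Lead role (78 pts), Jensen→Frontend role (99 pts), Rivera→Design role (50 pts) — total 95+97+78+99+50 = 419 pts.
Column-greedy (each role in turn goes to its best remaining employee) gives 372 pts, worse by 47.
Next-best assignment: Novak→Data role, Leclerc→Ops role, Rossi→Design role, Jensen→Lead role, Rivera→Frontend role = 411 pts.
No other one-to-one assignment exceeds 419 pts.

Max total: 419 pts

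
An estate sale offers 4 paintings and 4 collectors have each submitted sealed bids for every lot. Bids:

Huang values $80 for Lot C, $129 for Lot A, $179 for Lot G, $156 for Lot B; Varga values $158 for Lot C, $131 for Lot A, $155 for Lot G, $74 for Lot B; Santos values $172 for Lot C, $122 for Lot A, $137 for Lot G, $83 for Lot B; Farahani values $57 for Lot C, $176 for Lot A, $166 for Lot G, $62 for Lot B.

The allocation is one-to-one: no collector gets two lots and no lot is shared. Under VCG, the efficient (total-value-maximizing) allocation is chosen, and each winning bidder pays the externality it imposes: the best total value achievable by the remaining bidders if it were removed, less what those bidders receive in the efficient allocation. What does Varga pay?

Varga pays $23.

Efficient allocation: Huang→Lot B ($156), Varga→Lot G ($155), Santos→Lot C ($172), Farahani→Lot A ($176); total welfare W = $659.
Varga receives Lot G at value $155, so the others get W − 155 = $504.
Without Varga: best allocation of the remaining 3 bidders over all 4 lots is Huang→Lot G ($179), Santos→Lot C ($172), Farahani→Lot A ($176), total $527.
VCG payment = (others' best without Varga) − (others' welfare with Varga) = 527 − 504 = $23.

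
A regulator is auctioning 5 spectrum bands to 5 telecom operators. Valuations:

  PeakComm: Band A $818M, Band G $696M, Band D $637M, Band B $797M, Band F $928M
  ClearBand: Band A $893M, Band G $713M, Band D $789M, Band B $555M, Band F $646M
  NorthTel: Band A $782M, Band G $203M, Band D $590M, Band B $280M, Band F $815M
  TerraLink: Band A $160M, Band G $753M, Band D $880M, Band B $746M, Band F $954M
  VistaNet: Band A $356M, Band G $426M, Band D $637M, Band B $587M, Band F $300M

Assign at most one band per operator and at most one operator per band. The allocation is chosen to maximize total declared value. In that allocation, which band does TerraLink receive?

Optimal: PeakComm→Band B ($797M), ClearBand→Band A ($893M), NorthTel→Band F ($815M), TerraLink→Band G ($753M), VistaNet→Band D ($637M) — total 797+893+815+753+637 = $3895M.
TerraLink's own top band is Band F ($954M), but forcing TerraLink→Band F and reassigning the rest optimally gives only $3883M — worse by 12.

TerraLink receives Band G.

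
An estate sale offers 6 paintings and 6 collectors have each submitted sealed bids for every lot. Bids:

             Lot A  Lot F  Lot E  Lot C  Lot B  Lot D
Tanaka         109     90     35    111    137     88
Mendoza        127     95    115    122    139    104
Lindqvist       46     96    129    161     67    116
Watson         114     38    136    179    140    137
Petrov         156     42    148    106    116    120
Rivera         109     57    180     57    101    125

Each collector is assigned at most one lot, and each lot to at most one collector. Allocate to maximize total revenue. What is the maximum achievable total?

Max total: $866

This is a one-to-one assignment (maximum-weight bipartite matching).
Optimal: Tanaka→Lot B ($137), Mendoza→Lot F ($95), Lindqvist→Lot C ($161), Watson→Lot D ($137), Petrov→Lot A ($156), Rivera→Lot E ($180) — total 137+95+161+137+156+180 = $866.
Row-greedy (each collector in turn takes its best remaining lot) gives $767, worse by 99.
Next-best assignment: Tanaka→Lot F, Mendoza→Lot B, Lindqvist→Lot C, Watson→Lot D, Petrov→Lot A, Rivera→Lot E = $863.
Swapping Watson↔Lindqvist (Watson→Lot C $179, Lindqvist→Lot D $116) loses 3.
No other one-to-one assignment exceeds $866.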